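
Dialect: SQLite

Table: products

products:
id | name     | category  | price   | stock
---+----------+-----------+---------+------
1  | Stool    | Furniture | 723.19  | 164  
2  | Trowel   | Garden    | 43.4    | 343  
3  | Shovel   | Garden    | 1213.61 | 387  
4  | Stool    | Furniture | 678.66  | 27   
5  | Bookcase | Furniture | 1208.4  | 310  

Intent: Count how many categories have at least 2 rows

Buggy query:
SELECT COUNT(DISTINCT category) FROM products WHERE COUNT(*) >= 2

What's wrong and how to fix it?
Bug: COUNT(*) cannot appear in WHERE; the per-group count doesn't exist yet

Fix: Group first with HAVING COUNT(*) >= 2, then COUNT the resulting groups

Corrected query:
SELECT COUNT(*) FROM (SELECT category FROM products GROUP BY category HAVING COUNT(*) >= 2)

Result:
COUNT(*)
--------
2       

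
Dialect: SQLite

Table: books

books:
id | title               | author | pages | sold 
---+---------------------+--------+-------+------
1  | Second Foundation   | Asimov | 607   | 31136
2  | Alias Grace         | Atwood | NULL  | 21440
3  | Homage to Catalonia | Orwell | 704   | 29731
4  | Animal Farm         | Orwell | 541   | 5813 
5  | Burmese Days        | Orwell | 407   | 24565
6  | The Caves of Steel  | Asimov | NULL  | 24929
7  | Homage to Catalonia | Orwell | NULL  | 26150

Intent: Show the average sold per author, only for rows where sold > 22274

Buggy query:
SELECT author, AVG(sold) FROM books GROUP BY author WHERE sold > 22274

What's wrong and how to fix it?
Bug: Row-level WHERE must come before GROUP BY in the clause order

Fix: Place WHERE between FROM and GROUP BY

Corrected query:
SELECT author, AVG(sold) FROM books WHERE sold > 22274 GROUP BY author

Result:
author | AVG(sold)   
-------+-------------
Asimov | 28032.5     
Orwell | 26815.333333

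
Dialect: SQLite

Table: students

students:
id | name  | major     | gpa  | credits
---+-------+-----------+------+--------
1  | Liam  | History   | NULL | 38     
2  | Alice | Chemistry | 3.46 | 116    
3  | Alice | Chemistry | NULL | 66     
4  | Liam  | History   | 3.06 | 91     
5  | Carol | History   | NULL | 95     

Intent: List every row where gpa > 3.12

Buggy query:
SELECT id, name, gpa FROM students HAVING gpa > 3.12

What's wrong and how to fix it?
Bug: This is a non-aggregate query (no GROUP BY, no aggregates), so in SQLite the HAVING clause is invalid here; a row-level condition belongs in WHERE

Fix: Use WHERE for row-level filtering

Corrected query:
SELECT id, name, gpa FROM students WHERE gpa > 3.12

Result:
id | name  | gpa 
---+-------+-----
2  | Alice | 3.46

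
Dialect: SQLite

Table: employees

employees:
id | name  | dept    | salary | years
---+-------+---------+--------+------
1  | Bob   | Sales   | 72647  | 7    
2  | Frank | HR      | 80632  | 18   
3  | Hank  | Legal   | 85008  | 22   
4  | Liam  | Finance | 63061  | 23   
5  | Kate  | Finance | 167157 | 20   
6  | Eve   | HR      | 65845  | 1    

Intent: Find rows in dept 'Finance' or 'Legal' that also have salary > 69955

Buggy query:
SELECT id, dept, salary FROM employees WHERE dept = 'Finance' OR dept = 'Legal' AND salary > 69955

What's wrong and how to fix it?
Bug: Without parentheses, AND is evaluated before OR, so the salary filter only applies to the 'Legal' branch

Fix: Group the OR with parentheses (or use IN), then AND the threshold

Corrected query:
SELECT id, dept, salary FROM employees WHERE (dept = 'Finance' OR dept = 'Legal') AND salary > 69955

Result:
id | dept    | salary
---+---------+-------
3  | Legal   | 85008 
5  | Finance | 167157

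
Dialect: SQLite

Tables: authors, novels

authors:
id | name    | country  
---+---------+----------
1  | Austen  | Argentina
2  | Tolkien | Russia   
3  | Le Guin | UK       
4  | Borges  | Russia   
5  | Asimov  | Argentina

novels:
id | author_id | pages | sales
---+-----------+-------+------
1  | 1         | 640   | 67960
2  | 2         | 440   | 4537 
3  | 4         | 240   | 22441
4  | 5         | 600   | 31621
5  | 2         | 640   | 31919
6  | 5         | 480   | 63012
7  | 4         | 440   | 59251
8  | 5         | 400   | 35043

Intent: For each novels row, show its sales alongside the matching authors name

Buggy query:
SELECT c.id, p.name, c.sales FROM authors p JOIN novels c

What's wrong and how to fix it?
Bug: JOIN with no ON clause produces a cartesian product; every novels row pairs with every authors row

Fix: Add ON c.author_id = p.id to the JOIN

Corrected query:
SELECT c.id, p.name, c.sales FROM authors p JOIN novels c ON c.author_id = p.id

Result:
id | name    | sales
---+---------+------
1  | Austen  | 67960
2  | Tolkien | 4537 
3  | Borges  | 22441
4  | Asimov  | 31621
5  | Tolkien | 31919
6  | Asimov  | 63012
7  | Borges  | 59251
8  | Asimov  | 35043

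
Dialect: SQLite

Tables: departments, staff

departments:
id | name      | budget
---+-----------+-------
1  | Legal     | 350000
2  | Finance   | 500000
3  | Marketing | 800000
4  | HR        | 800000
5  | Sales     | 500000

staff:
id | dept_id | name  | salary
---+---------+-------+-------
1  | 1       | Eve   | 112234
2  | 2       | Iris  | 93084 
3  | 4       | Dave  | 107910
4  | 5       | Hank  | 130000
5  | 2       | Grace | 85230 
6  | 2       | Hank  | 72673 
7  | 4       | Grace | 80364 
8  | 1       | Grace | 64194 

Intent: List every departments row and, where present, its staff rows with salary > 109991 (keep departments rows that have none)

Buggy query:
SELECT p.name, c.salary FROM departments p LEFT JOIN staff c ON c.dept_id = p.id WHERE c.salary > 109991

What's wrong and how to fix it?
Bug: Filtering c.salary in WHERE discards the NULL rows produced by LEFT JOIN, turning it into an inner join

Fix: Put 'c.salary > 109991' in the JOIN's ON clause instead of WHERE

Corrected query:
SELECT p.name, c.salary FROM departments p LEFT JOIN staff c ON c.dept_id = p.id AND c.salary > 109991

Result:
name      | salary
----------+-------
Legal     | 112234
Finance   | NULL  
Marketing | NULL  
HR        | NULL  
Sales     | 130000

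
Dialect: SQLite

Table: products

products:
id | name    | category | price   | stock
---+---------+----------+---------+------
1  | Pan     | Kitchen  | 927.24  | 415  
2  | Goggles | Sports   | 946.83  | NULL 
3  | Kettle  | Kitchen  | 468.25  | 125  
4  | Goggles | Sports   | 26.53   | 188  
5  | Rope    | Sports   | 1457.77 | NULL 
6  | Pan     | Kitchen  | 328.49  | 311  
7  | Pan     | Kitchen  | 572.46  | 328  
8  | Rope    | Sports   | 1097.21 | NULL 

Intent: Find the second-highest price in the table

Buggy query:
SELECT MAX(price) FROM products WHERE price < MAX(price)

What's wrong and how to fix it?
Bug: The inner MAX is an aggregate inside WHERE, which is not allowed

Fix: Compute the overall MAX in a subquery, then take MAX of rows below it

Corrected query:
SELECT MAX(price) FROM products WHERE price < (SELECT MAX(price) FROM products)

Result:
MAX(price)
----------
1097.21   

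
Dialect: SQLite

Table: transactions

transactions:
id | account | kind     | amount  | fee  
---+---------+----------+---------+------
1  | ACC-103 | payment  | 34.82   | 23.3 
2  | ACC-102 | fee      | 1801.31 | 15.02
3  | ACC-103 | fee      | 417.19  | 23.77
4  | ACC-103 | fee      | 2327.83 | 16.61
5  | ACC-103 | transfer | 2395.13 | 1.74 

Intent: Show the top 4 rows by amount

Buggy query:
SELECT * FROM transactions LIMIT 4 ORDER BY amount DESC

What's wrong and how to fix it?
Bug: ORDER BY cannot follow LIMIT; LIMIT is the final clause

Fix: Sort with ORDER BY, then apply LIMIT

Corrected query:
SELECT * FROM transactions ORDER BY amount DESC LIMIT 4

Result:
id | account | kind     | amount  | fee  
---+---------+----------+---------+------
5  | ACC-103 | transfer | 2395.13 | 1.74 
4  | ACC-103 | fee      | 2327.83 | 16.61
2  | ACC-102 | fee      | 1801.31 | 15.02
3  | ACC-103 | fee      | 417.19  | 23.77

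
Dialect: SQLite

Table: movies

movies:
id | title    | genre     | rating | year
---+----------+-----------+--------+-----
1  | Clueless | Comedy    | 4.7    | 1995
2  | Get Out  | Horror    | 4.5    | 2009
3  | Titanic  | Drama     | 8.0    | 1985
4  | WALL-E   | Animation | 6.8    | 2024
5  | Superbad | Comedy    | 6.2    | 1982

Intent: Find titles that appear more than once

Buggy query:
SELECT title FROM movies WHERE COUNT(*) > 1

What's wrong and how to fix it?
Bug: COUNT(*) is an aggregate and cannot be used in WHERE

Fix: GROUP BY title, then filter groups with HAVING COUNT(*) > 1

Corrected query:
SELECT title FROM movies GROUP BY title HAVING COUNT(*) > 1

Result:
(no rows)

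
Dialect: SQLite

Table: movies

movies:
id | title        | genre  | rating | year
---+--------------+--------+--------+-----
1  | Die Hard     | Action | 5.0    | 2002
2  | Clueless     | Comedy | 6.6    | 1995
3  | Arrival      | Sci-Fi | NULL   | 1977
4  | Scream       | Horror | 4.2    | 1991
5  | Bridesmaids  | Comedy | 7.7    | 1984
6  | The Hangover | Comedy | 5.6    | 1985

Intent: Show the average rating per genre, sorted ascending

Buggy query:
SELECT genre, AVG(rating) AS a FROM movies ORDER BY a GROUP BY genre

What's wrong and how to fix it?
Bug: ORDER BY appears before GROUP BY; SQL clause order requires GROUP BY first

Fix: Reorder: SELECT … FROM … GROUP BY … ORDER BY …

Corrected query:
SELECT genre, AVG(rating) AS a FROM movies GROUP BY genre ORDER BY a

Result:
genre  | a       
-------+---------
Sci-Fi | NULL    
Horror | 4.2     
Action | 5       
Comedy | 6.633333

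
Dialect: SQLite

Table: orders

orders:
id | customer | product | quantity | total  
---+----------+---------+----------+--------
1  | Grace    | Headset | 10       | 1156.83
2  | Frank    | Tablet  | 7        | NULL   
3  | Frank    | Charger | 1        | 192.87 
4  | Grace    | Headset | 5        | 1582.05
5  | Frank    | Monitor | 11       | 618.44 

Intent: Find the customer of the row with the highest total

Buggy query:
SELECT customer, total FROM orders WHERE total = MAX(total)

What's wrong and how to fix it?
Bug: WHERE is evaluated per row; an aggregate over the whole table isn't defined there

Fix: Wrap MAX in a scalar subquery so WHERE compares against a single value

Corrected query:
SELECT customer, total FROM orders WHERE total = (SELECT MAX(total) FROM orders)

Result:
customer | total  
---------+--------
Grace    | 1582.05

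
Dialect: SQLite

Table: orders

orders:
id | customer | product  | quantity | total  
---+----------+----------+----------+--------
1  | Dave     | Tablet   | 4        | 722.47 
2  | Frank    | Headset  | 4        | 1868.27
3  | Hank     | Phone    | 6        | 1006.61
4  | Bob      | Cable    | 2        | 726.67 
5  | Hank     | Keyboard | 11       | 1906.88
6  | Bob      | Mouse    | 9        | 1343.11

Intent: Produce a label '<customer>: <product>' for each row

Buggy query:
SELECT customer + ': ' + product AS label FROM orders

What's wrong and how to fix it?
Bug: SQLite uses || for string concatenation; + coerces text to numbers (yielding 0)

Fix: Use the || operator for string concatenation

Corrected query:
SELECT customer || ': ' || product AS label FROM orders

Result:
label         
--------------
Dave: Tablet  
Frank: Headset
Hank: Phone   
Bob: Cable    
Hank: Keyboard
Bob: Mouse    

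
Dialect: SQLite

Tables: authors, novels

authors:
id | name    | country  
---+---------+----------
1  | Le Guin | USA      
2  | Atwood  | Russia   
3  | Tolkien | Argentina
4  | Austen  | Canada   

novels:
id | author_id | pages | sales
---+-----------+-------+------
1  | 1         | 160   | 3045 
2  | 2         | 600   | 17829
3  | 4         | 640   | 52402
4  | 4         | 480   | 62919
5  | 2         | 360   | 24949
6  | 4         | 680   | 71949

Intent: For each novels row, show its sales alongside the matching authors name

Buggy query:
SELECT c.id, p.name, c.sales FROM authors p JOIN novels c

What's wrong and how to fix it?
Bug: JOIN with no ON clause produces a cartesian product; every novels row pairs with every authors row

Fix: Specify the join condition linking the foreign key to the parent id

Corrected query:
SELECT c.id, p.name, c.sales FROM authors p JOIN novels c ON c.author_id = p.id

Result:
id | name    | sales
---+---------+------
1  | Le Guin | 3045 
2  | Atwood  | 17829
3  | Austen  | 52402
4  | Austen  | 62919
5  | Atwood  | 24949
6  | Austen  | 71949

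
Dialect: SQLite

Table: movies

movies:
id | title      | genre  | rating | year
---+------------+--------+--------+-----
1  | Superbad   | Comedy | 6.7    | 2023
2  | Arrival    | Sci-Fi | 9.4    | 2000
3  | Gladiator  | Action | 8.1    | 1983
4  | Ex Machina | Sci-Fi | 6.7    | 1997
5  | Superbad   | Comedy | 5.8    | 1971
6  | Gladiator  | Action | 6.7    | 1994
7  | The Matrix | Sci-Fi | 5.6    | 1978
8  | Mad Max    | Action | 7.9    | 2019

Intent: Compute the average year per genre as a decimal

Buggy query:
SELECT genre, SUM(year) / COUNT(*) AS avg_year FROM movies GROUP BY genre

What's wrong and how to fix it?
Bug: SUM(year) and COUNT(*) are both integers; the division truncates the fractional part

Fix: Multiply by 1.0 (or CAST to REAL) to force floating-point division

Corrected query:
SELECT genre, SUM(year) * 1.0 / COUNT(*) AS avg_year FROM movies GROUP BY genre

Result:
genre  | avg_year   
-------+------------
Action | 1998.666667
Comedy | 1997       
Sci-Fi | 1991.666667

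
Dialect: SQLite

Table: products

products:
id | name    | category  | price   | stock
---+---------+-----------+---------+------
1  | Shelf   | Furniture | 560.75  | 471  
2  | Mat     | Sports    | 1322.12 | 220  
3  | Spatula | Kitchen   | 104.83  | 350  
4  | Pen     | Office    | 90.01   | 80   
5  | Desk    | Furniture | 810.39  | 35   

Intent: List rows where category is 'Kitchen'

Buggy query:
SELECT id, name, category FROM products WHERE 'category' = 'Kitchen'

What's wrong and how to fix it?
Bug: Single quotes denote string literals in SQL; the column name is being compared as a constant string

Fix: Remove the quotes around the column name (or use double quotes for an identifier)

Corrected query:
SELECT id, name, category FROM products WHERE category = 'Kitchen'

Result:
id | name    | category
---+---------+---------
3  | Spatula | Kitchen 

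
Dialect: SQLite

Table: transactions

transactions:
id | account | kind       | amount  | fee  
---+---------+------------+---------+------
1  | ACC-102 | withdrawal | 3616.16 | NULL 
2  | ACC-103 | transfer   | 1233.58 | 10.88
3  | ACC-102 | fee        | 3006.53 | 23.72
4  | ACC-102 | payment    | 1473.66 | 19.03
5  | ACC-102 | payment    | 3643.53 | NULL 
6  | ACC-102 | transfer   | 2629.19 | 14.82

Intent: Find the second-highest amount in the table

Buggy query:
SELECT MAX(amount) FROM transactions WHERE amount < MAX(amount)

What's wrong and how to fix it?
Bug: MAX(amount) on the right of the comparison is an aggregate-in-WHERE error

Fix: Put the inner MAX in a scalar subquery

Corrected query:
SELECT MAX(amount) FROM transactions WHERE amount < (SELECT MAX(amount) FROM transactions)

Result:
MAX(amount)
-----------
3616.16    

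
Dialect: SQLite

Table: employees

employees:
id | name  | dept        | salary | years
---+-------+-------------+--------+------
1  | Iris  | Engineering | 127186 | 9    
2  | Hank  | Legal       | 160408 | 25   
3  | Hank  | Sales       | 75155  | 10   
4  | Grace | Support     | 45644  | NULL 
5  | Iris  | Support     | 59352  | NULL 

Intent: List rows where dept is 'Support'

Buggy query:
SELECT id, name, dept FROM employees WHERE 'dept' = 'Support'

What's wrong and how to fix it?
Bug: 'dept' in single quotes is a string literal, not the column; the comparison is literal-vs-literal and never true

Fix: Remove the quotes around the column name (or use double quotes for an identifier)

Corrected query:
SELECT id, name, dept FROM employees WHERE dept = 'Support'

Result:
id | name  | dept   
---+-------+--------
4  | Grace | Support
5  | Iris  | Support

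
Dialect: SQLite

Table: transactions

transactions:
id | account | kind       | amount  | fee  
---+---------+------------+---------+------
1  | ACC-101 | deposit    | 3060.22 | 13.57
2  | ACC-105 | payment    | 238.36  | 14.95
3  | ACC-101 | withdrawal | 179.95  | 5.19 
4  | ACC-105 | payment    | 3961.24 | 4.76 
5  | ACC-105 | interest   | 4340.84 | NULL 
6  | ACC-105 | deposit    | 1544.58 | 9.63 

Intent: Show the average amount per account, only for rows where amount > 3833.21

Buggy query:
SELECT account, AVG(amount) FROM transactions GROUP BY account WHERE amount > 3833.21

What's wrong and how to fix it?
Bug: Row-level WHERE must come before GROUP BY in the clause order

Fix: Move the WHERE clause before GROUP BY

Corrected query:
SELECT account, AVG(amount) FROM transactions WHERE amount > 3833.21 GROUP BY account

Result:
account | AVG(amount)
--------+------------
ACC-105 | 4151.04    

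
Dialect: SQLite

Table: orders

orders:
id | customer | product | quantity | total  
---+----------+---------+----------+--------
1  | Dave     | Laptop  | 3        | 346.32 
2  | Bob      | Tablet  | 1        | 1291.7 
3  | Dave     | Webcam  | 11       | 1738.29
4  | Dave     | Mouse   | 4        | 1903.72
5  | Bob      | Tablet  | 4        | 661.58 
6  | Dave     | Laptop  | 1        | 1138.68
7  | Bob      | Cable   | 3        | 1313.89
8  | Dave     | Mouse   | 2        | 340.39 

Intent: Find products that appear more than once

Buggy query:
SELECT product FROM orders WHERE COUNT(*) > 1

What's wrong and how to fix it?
Bug: COUNT(*) is an aggregate and cannot be used in WHERE

Fix: Group first, then use HAVING for the count condition

Corrected query:
SELECT product FROM orders GROUP BY product HAVING COUNT(*) > 1

Result:
product
-------
Laptop 
Mouse  
Tablet 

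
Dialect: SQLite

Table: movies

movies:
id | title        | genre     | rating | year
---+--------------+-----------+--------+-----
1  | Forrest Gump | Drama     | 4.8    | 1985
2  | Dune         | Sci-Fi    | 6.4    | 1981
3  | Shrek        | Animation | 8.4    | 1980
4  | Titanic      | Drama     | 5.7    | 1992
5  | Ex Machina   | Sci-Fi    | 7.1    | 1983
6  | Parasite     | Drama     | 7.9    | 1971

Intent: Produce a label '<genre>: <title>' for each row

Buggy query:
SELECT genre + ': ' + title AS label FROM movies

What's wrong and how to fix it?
Bug: SQLite uses || for string concatenation; + coerces text to numbers (yielding 0)

Fix: Use the || operator for string concatenation

Corrected query:
SELECT genre || ': ' || title AS label FROM movies

Result:
label              
-------------------
Drama: Forrest Gump
Sci-Fi: Dune       
Animation: Shrek   
Drama: Titanic     
Sci-Fi: Ex Machina 
Drama: Parasite    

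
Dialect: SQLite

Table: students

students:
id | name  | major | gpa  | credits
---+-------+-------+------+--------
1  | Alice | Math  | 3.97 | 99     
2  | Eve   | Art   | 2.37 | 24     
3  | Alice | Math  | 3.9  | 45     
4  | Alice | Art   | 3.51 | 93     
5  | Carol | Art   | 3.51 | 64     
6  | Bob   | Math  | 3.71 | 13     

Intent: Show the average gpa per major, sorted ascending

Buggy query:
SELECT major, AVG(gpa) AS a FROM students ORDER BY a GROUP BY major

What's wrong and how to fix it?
Bug: GROUP BY must precede ORDER BY

Fix: Reorder: SELECT … FROM … GROUP BY … ORDER BY …

Corrected query:
SELECT major, AVG(gpa) AS a FROM students GROUP BY major ORDER BY a

Result:
major | a   
------+-----
Art   | 3.13
Math  | 3.86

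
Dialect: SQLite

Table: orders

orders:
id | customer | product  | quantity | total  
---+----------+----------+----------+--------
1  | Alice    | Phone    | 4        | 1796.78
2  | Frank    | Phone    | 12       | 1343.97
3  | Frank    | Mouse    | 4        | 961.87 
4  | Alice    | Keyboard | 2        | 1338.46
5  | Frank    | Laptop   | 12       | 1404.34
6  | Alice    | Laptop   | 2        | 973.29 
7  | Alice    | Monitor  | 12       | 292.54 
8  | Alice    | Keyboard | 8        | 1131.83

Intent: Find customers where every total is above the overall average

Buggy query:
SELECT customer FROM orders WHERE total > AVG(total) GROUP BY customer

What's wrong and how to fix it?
Bug: WHERE evaluates per row before aggregation, so AVG() is unavailable

Fix: Compute the overall average in a scalar subquery and compare each group's MIN against it in HAVING

Corrected query:
SELECT customer FROM orders GROUP BY customer HAVING MIN(total) > (SELECT AVG(total) FROM orders)

Result:
(no rows)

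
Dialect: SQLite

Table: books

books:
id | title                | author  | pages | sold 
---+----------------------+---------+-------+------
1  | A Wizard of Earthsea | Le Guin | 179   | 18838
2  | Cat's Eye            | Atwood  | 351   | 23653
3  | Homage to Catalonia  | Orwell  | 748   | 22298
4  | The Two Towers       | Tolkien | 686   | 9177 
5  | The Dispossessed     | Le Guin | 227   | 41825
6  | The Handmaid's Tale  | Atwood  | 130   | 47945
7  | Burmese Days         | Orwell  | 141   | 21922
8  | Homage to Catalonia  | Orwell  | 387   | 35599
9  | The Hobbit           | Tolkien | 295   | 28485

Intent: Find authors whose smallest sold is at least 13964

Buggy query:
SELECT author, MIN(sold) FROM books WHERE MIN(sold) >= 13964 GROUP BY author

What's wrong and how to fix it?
Bug: Aggregates like MIN are computed per group after WHERE runs

Fix: Replace WHERE with HAVING after the GROUP BY

Corrected query:
SELECT author, MIN(sold) FROM books GROUP BY author HAVING MIN(sold) >= 13964

Result:
author  | MIN(sold)
--------+----------
Atwood  | 23653    
Le Guin | 18838    
Orwell  | 21922    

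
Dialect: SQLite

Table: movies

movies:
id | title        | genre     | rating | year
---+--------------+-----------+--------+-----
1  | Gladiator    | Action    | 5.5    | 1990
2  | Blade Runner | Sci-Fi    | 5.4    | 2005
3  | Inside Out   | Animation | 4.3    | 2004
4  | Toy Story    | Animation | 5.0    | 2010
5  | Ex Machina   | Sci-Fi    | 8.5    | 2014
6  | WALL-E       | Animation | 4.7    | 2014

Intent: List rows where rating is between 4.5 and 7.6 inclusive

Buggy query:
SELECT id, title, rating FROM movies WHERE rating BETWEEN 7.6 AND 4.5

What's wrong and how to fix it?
Bug: BETWEEN expects the lower bound first; with 7.6 AND 4.5 the range is empty

Fix: Write BETWEEN 4.5 AND 7.6

Corrected query:
SELECT id, title, rating FROM movies WHERE rating BETWEEN 4.5 AND 7.6

Result:
id | title        | rating
---+--------------+-------
1  | Gladiator    | 5.5   
2  | Blade Runner | 5.4   
4  | Toy Story    | 5     
6  | WALL-E       | 4.7   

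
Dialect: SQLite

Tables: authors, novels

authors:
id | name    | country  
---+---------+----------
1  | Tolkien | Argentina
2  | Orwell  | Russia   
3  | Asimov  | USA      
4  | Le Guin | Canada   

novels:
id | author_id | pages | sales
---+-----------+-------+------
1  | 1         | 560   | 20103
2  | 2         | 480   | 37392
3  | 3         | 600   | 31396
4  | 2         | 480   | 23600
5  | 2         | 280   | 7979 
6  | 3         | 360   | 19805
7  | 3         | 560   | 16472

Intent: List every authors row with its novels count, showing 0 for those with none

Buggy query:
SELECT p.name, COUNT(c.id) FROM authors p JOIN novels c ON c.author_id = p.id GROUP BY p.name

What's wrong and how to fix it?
Bug: An inner join excludes parents with zero children

Fix: Switch to LEFT JOIN to retain unmatched parent rows

Corrected query:
SELECT p.name, COUNT(c.id) FROM authors p LEFT JOIN novels c ON c.author_id = p.id GROUP BY p.name

Result:
name    | COUNT(c.id)
--------+------------
Asimov  | 3          
Le Guin | 0          
Orwell  | 3          
Tolkien | 1          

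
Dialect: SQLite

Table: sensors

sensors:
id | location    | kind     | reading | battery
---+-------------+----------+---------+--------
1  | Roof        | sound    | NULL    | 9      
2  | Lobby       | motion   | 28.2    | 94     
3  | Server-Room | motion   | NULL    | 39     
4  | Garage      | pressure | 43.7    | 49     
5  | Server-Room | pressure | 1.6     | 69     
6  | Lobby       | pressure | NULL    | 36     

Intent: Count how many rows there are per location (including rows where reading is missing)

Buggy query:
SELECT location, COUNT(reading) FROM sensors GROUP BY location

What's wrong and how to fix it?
Bug: COUNT(column) counts non-NULL values only; rows with NULL reading aren't counted

Fix: Replace COUNT(reading) with COUNT(*)

Corrected query:
SELECT location, COUNT(*) FROM sensors GROUP BY location

Result:
location    | COUNT(*)
------------+---------
Garage      | 1       
Lobby       | 2       
Roof        | 1       
Server-Room | 2       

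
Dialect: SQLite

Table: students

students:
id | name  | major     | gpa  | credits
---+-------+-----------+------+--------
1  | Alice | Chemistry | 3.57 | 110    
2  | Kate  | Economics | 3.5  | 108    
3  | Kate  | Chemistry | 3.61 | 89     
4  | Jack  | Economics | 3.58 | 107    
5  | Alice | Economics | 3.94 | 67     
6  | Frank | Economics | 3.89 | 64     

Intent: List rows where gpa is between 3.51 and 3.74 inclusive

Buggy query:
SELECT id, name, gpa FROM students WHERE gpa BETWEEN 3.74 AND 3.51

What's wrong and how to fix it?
Bug: The bounds are reversed; BETWEEN a AND b requires a <= b to match anything

Fix: Write BETWEEN 3.51 AND 3.74

Corrected query:
SELECT id, name, gpa FROM students WHERE gpa BETWEEN 3.51 AND 3.74

Result:
id | name  | gpa 
---+-------+-----
1  | Alice | 3.57
3  | Kate  | 3.61
4  | Jack  | 3.58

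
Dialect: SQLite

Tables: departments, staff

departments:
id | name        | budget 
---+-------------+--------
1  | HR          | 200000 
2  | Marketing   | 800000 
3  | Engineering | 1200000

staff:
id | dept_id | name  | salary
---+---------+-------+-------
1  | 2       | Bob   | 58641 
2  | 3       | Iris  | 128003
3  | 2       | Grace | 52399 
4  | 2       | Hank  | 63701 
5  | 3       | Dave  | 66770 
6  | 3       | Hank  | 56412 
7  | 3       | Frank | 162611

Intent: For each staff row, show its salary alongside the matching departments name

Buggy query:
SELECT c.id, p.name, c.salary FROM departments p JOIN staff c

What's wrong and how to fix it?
Bug: JOIN with no ON clause produces a cartesian product; every staff row pairs with every departments row

Fix: Specify the join condition linking the foreign key to the parent id

Corrected query:
SELECT c.id, p.name, c.salary FROM departments p JOIN staff c ON c.dept_id = p.id

Result:
id | name        | salary
---+-------------+-------
1  | Marketing   | 58641 
2  | Engineering | 128003
3  | Marketing   | 52399 
4  | Marketing   | 63701 
5  | Engineering | 66770 
6  | Engineering | 56412 
7  | Engineering | 162611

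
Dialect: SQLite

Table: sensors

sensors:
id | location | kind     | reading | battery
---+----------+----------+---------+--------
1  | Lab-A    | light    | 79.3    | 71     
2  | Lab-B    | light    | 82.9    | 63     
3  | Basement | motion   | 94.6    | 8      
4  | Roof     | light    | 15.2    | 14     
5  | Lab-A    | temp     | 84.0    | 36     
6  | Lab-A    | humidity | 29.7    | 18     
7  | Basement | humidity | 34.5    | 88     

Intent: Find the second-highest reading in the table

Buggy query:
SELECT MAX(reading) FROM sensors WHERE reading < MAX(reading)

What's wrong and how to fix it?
Bug: The inner MAX is an aggregate inside WHERE, which is not allowed

Fix: Compute the overall MAX in a subquery, then take MAX of rows below it

Corrected query:
SELECT MAX(reading) FROM sensors WHERE reading < (SELECT MAX(reading) FROM sensors)

Result:
MAX(reading)
------------
84          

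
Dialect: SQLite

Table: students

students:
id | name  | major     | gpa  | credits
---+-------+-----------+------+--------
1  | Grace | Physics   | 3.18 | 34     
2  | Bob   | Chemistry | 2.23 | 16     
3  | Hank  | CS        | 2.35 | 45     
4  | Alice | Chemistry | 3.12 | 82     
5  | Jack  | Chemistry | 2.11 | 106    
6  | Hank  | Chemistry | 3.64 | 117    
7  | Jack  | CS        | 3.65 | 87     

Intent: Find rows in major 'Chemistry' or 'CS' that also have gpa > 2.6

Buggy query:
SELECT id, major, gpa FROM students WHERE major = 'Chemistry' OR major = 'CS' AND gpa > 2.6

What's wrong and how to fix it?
Bug: AND binds tighter than OR, so this parses as major = 'Chemistry' OR (major = 'CS' AND gpa > 2.6)

Fix: Add parentheses around the OR so the AND applies to both alternatives

Corrected query:
SELECT id, major, gpa FROM students WHERE (major = 'Chemistry' OR major = 'CS') AND gpa > 2.6

Result:
id | major     | gpa 
---+-----------+-----
4  | Chemistry | 3.12
6  | Chemistry | 3.64
7  | CS        | 3.65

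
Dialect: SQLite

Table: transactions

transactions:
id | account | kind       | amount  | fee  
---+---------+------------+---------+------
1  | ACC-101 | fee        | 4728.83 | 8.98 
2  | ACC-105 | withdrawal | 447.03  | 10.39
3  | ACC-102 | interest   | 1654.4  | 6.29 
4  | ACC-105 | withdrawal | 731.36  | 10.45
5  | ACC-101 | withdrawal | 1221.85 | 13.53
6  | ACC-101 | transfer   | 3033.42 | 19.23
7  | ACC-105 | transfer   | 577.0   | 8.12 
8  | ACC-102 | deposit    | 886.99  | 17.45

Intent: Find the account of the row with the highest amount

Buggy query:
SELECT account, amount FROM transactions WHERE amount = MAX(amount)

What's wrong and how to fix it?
Bug: WHERE is evaluated per row; an aggregate over the whole table isn't defined there

Fix: Wrap MAX in a scalar subquery so WHERE compares against a single value

Corrected query:
SELECT account, amount FROM transactions WHERE amount = (SELECT MAX(amount) FROM transactions)

Result:
account | amount 
--------+--------
ACC-101 | 4728.83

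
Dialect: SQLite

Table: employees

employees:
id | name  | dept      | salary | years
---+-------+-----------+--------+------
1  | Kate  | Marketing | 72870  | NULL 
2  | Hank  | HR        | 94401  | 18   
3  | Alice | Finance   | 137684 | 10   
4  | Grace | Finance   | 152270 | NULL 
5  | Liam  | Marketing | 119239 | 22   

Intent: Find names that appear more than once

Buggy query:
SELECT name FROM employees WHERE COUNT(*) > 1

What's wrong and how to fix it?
Bug: WHERE can't reference COUNT(*); aggregates are computed after WHERE

Fix: Group first, then use HAVING for the count condition

Corrected query:
SELECT name FROM employees GROUP BY name HAVING COUNT(*) > 1

Result:
(no rows)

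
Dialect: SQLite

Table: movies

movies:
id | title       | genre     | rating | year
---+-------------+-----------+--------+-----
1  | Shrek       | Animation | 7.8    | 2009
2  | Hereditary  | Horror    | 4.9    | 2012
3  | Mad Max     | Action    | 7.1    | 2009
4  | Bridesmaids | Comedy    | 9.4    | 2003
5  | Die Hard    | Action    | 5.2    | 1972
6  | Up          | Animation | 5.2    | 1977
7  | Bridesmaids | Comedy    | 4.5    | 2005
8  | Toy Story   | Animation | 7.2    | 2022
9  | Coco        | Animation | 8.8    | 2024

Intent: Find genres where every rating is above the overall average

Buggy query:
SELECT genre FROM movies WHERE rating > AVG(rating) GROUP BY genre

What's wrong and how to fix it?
Bug: WHERE evaluates per row before aggregation, so AVG() is unavailable

Fix: Compute the overall average in a scalar subquery and compare each group's MIN against it in HAVING

Corrected query:
SELECT genre FROM movies GROUP BY genre HAVING MIN(rating) > (SELECT AVG(rating) FROM movies)

Result:
(no rows)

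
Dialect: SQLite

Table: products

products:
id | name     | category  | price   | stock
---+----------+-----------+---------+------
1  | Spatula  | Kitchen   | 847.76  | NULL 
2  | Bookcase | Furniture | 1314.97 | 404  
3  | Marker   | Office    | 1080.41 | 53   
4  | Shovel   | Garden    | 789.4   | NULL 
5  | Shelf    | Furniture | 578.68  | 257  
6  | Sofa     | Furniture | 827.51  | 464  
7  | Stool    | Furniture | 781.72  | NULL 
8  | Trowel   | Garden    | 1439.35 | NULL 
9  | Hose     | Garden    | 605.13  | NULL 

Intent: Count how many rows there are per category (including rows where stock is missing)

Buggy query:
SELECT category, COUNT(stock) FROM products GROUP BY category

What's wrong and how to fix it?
Bug: COUNT(column) counts non-NULL values only; rows with NULL stock aren't counted

Fix: Replace COUNT(stock) with COUNT(*)

Corrected query:
SELECT category, COUNT(*) FROM products GROUP BY category

Result:
category  | COUNT(*)
----------+---------
Furniture | 4       
Garden    | 3       
Kitchen   | 1       
Office    | 1       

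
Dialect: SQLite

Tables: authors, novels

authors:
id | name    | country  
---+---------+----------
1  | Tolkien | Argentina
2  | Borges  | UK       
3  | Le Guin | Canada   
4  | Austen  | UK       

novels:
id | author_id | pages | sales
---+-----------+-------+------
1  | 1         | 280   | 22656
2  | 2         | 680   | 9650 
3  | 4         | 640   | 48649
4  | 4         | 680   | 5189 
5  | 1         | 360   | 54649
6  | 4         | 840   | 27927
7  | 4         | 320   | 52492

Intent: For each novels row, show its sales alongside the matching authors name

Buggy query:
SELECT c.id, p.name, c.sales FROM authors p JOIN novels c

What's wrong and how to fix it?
Bug: Missing join condition: each novels row is matched to all authors rows instead of just its own

Fix: Specify the join condition linking the foreign key to the parent id

Corrected query:
SELECT c.id, p.name, c.sales FROM authors p JOIN novels c ON c.author_id = p.id

Result:
id | name    | sales
---+---------+------
1  | Tolkien | 22656
2  | Borges  | 9650 
3  | Austen  | 48649
4  | Austen  | 5189 
5  | Tolkien | 54649
6  | Austen  | 27927
7  | Austen  | 52492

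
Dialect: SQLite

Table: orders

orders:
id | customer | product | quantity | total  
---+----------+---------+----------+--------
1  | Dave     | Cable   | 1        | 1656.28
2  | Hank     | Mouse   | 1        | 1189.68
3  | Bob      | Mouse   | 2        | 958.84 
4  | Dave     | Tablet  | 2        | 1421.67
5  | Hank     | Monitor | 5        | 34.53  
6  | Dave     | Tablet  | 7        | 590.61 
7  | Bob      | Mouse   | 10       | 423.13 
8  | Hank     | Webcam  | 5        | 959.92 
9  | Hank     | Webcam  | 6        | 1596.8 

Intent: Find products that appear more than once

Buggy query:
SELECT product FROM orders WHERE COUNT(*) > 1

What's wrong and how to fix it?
Bug: WHERE can't reference COUNT(*); aggregates are computed after WHERE

Fix: Group first, then use HAVING for the count condition

Corrected query:
SELECT product FROM orders GROUP BY product HAVING COUNT(*) > 1

Result:
product
-------
Mouse  
Tablet 
Webcam 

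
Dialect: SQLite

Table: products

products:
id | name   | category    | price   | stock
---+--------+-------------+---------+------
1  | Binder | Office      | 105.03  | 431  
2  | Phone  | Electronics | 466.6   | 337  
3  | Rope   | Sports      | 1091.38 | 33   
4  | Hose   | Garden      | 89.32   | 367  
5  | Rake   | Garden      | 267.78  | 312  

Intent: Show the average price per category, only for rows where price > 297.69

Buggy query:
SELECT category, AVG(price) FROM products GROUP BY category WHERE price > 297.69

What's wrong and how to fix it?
Bug: WHERE cannot follow GROUP BY

Fix: Place WHERE between FROM and GROUP BY

Corrected query:
SELECT category, AVG(price) FROM products WHERE price > 297.69 GROUP BY category

Result:
category    | AVG(price)
------------+-----------
Electronics | 466.6     
Sports      | 1091.38   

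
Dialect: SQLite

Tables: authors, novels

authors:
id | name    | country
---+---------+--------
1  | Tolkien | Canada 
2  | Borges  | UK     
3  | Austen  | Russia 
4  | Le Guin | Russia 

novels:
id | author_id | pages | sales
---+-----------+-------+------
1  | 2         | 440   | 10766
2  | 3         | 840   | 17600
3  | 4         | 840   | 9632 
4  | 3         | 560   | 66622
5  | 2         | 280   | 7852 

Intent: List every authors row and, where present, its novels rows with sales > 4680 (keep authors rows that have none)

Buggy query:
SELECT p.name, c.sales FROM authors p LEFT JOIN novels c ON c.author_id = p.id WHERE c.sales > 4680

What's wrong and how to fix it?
Bug: Filtering c.sales in WHERE discards the NULL rows produced by LEFT JOIN, turning it into an inner join

Fix: Put 'c.sales > 4680' in the JOIN's ON clause instead of WHERE

Corrected query:
SELECT p.name, c.sales FROM authors p LEFT JOIN novels c ON c.author_id = p.id AND c.sales > 4680

Result:
name    | sales
--------+------
Tolkien | NULL 
Borges  | 7852 
Borges  | 10766
Austen  | 17600
Austen  | 66622
Le Guin | 9632 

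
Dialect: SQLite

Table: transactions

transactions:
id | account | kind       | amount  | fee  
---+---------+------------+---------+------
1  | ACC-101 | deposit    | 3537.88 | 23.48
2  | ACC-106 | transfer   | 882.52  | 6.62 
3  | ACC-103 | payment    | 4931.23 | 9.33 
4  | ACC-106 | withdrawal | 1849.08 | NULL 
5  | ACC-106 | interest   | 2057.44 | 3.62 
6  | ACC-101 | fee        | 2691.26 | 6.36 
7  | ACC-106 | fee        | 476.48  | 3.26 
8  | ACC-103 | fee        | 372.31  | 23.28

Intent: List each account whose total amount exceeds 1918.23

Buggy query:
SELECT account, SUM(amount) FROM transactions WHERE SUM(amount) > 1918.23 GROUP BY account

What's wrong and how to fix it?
Bug: Aggregate functions cannot appear in a WHERE clause

Fix: Move the aggregate condition to a HAVING clause

Corrected query:
SELECT account, SUM(amount) FROM transactions GROUP BY account HAVING SUM(amount) > 1918.23

Result:
account | SUM(amount)
--------+------------
ACC-101 | 6229.14    
ACC-103 | 5303.54    
ACC-106 | 5265.52    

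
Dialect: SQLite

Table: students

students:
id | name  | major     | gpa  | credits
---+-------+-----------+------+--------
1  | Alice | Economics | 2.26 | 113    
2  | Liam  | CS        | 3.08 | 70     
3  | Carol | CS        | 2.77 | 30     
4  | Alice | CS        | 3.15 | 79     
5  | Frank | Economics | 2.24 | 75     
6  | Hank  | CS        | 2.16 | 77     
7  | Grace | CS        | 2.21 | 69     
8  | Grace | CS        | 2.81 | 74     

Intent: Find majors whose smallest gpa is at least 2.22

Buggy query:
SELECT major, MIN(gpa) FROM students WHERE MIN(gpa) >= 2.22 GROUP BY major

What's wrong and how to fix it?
Bug: Aggregates like MIN are computed per group after WHERE runs

Fix: Use HAVING for the per-group MIN condition

Corrected query:
SELECT major, MIN(gpa) FROM students GROUP BY major HAVING MIN(gpa) >= 2.22

Result:
major     | MIN(gpa)
----------+---------
Economics | 2.24    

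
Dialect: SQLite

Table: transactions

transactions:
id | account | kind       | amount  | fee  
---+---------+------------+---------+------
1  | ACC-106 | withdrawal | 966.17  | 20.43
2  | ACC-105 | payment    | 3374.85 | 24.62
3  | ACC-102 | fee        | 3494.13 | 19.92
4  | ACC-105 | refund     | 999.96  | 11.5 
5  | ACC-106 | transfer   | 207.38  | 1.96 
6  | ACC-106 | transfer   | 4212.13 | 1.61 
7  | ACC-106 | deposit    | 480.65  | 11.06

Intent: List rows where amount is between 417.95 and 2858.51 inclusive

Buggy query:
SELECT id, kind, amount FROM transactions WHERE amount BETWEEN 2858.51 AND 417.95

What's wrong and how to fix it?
Bug: The bounds are reversed; BETWEEN a AND b requires a <= b to match anything

Fix: Swap the bounds so the smaller value comes first

Corrected query:
SELECT id, kind, amount FROM transactions WHERE amount BETWEEN 417.95 AND 2858.51

Result:
id | kind       | amount
---+------------+-------
1  | withdrawal | 966.17
4  | refund     | 999.96
7  | deposit    | 480.65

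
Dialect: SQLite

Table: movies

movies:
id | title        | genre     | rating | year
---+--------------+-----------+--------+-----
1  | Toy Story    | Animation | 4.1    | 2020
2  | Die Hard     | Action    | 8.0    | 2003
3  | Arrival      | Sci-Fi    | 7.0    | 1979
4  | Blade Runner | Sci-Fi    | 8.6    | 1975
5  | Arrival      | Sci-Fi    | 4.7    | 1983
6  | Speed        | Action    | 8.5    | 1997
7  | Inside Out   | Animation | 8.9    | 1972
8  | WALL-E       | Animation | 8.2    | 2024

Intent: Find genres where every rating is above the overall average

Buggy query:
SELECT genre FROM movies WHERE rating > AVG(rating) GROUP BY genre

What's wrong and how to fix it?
Bug: AVG() is an aggregate; it can't sit directly in WHERE

Fix: Use a subquery for AVG and a HAVING MIN(...) filter so the condition holds for every row in the group

Corrected query:
SELECT genre FROM movies GROUP BY genre HAVING MIN(rating) > (SELECT AVG(rating) FROM movies)

Result:
genre 
------
Action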